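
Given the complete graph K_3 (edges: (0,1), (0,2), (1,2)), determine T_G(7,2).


T(K_3; x,y) = x^2 + x + y.
T(7,2) = 49 + 7 + 2 = 58.

58


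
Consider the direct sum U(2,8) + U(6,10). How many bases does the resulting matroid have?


Bases of a direct sum M1 + M2: |B| = |B(M1)| * |B(M2)|.
|B(U(2,8))| = C(8,2) = 28.
|B(U(6,10))| = C(10,6) = 210.
Total bases = 28 * 210 = 5880.

5880


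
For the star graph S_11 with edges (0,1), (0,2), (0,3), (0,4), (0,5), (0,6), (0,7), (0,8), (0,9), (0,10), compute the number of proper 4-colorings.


P(tree, k) = k * (k-1)^(10) for any tree on 11 vertices.
P(4) = 4 * 3^10 = 4 * 59049 = 236196.

236196


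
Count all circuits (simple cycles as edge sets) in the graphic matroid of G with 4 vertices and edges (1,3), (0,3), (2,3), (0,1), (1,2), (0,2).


A circuit in a graphic matroid = edge set of a simple cycle.
G has 4 vertices and 6 edges.
Enumerating all minimal edge subsets forming cycles...
Total circuits found: 7.

7


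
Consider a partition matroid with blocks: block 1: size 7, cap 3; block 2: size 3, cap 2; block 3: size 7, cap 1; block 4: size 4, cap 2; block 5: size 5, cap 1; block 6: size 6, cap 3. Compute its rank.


Rank of a partition matroid = sum of min(|Si|, ci) for each block.
= min(7,3) + min(3,2) + min(7,1) + min(4,2) + min(5,1) + min(6,3)
= 3 + 2 + 1 + 2 + 1 + 3
= 12.

12


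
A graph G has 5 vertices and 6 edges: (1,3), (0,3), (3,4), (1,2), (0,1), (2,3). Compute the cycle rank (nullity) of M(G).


Cycle rank (nullity) = |E| - r(M) = |E| - (|V| - c).
|E| = 6, |V| = 5, c = 1.
Nullity = 6 - (5 - 1) = 6 - 4 = 2.

2


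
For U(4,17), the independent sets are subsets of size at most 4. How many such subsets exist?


Independent sets of U(4,17) are all subsets of size <= 4.
Count = (17 choose 0) + (17 choose 1) + (17 choose 2) + (17 choose 3) + (17 choose 4)
     = 1 + 17 + 136 + 680 + 2380
     = 3214.

3214


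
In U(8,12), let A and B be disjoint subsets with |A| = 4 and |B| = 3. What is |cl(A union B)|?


|A union B| = 4 + 3 = 7 (disjoint).
In U(8,12), cl(S) = S if |S| < 8, else cl(S) = E.
Since 7 < 8, cl(A union B) = A union B.
|cl(A union B)| = 7.

7


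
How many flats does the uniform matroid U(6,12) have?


Flats of U(6,12): every subset of size < 6 is a flat, plus E itself.
Count = C(12,0) + C(12,1) + C(12,2) + C(12,3) + C(12,4) + C(12,5) + 1
     = 1 + 12 + 66 + 220 + 495 + 792 + 1
     = 1587.

1587


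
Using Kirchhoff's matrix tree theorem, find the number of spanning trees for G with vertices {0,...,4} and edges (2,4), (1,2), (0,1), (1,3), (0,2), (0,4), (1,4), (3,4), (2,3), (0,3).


By Kirchhoff's matrix tree theorem, the number of spanning trees equals
the determinant of any cofactor of the Laplacian matrix L.
G has 5 vertices and 10 edges.
Computing the (4 x 4) cofactor determinant gives 125.

125


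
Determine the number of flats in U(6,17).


Flats of U(6,17): every subset of size < 6 is a flat, plus E itself.
Count = C(17,0) + C(17,1) + C(17,2) + C(17,3) + C(17,4) + C(17,5) + 1
     = 1 + 17 + 136 + 680 + 2380 + 6188 + 1
     = 9403.

9403


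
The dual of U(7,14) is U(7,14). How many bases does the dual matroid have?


The dual of U(r,n) is U(n-r, n) = U(7,14).
Bases of U(7,14) are all (7)-element subsets.
|B(M*)| = C(14,7) = 14! / (7! * 7!) = 3432.

3432


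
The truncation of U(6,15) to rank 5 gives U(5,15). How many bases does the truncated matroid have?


Truncating U(6,15) to rank 5 gives U(5,15).
Bases of U(5,15) are all 5-element subsets of 15 elements.
Number of bases = C(15,5) = 15! / (5! * 10!) = 3003.

3003


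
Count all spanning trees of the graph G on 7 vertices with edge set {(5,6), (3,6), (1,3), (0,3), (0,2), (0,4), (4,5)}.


By Kirchhoff's matrix tree theorem, the number of spanning trees equals
the determinant of any cofactor of the Laplacian matrix L.
G has 7 vertices and 7 edges.
Computing the (6 x 6) cofactor determinant gives 5.

5


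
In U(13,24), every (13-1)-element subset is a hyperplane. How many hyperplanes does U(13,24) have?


Hyperplanes of U(13,24) are flats of rank 12.
In a uniform matroid, these are exactly the (12)-element subsets.
Count = C(24,12) = 24! / (12! * 12!) = 2704156.

2704156


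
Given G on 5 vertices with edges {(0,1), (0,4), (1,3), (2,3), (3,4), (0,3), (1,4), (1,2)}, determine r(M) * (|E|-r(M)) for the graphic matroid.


r(M) = |V| - c = 5 - 1 = 4.
nullity = |E| - r(M) = 8 - 4 = 4.
Product = 4 * 4 = 16.

16


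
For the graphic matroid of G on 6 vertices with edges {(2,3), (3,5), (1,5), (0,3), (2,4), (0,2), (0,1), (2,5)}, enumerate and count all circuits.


A circuit in a graphic matroid = edge set of a simple cycle.
G has 6 vertices and 8 edges.
Enumerating all minimal edge subsets forming cycles...
Total circuits found: 7.

7


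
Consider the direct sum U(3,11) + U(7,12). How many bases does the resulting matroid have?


Bases of a direct sum M1 + M2: |B| = |B(M1)| * |B(M2)|.
|B(U(3,11))| = C(11,3) = 165.
|B(U(7,12))| = C(12,7) = 792.
Total bases = 165 * 792 = 130680.

130680


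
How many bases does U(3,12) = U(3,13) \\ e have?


Deleting e from U(3,13) gives U(3,12) since n > r.
Bases of U(3,12) = C(12,3) = (12 * 11 * 10) / (1 * 2 * 3) = 220.

220


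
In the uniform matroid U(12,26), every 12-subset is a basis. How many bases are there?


Bases of U(12,26) are all 12-element subsets of the 26-element ground set.
Number of bases = C(26,12).
(26 choose 12) = 9657700.

9657700


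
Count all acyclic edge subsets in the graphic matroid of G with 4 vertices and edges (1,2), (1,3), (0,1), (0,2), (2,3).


An independent set in a graphic matroid is an acyclic edge subset.
G has 4 vertices and 5 edges.
Enumerate all 2^5 = 32 subsets, checking for acyclicity.
Total independent sets = 24.

24


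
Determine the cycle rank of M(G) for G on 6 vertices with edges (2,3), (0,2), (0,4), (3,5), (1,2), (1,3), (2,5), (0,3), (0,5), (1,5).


Cycle rank (nullity) = |E| - r(M) = |E| - (|V| - c).
|E| = 10, |V| = 6, c = 1.
Nullity = 10 - (6 - 1) = 10 - 5 = 5.

5


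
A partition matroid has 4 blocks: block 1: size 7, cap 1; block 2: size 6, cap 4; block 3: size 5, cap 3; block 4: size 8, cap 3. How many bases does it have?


A basis picks exactly ci elements from block i.
Number of bases = product of C(|Si|, ci).
= C(7,1) * C(6,4) * C(5,3) * C(8,3)
= 7 * 15 * 10 * 56
= 58800.

58800


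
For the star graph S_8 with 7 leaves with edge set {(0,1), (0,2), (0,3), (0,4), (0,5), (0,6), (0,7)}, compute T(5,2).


A star on 8 vertices is a tree with 7 edges.
T(x,y) = x^(7) for any tree.
T(5,2) = 5^7 = 78125.

78125


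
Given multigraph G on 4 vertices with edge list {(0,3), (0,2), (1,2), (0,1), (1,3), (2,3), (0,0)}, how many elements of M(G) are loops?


In a graphic matroid, a loop is a self-loop edge (u,u) with rank 0.
Examining all 7 edges for self-loops...
Self-loops found: (0,0)
Number of loops = 1.

1


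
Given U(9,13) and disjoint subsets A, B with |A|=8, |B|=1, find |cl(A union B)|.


|A union B| = 8 + 1 = 9 (disjoint).
In U(9,13), cl(S) = S if |S| < 9, else cl(S) = E.
Since 9 >= 9, cl(A union B) = E.
|cl(A union B)| = 13.

13


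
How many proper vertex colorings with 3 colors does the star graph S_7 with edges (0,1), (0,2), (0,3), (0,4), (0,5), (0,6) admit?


P(tree, k) = k * (k-1)^(6) for any tree on 7 vertices.
P(3) = 3 * 2^6 = 3 * 64 = 192.

192


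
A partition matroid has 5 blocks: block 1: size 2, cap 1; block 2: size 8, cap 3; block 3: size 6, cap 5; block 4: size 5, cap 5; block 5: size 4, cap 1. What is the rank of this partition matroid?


Rank of a partition matroid = sum of min(|Si|, ci) for each block.
= min(2,1) + min(8,3) + min(6,5) + min(5,5) + min(4,1)
= 1 + 3 + 5 + 5 + 1
= 15.

15


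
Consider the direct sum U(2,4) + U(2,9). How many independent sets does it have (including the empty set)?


For a direct sum, |I(M1+M2)| = |I(M1)| * |I(M2)|.
|I(U(2,4))| = sum C(4,k) for k=0..2 = 11.
|I(U(2,9))| = sum C(9,k) for k=0..2 = 46.
Total = 11 * 46 = 506.

506


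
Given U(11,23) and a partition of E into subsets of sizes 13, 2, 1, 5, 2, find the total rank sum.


r(Ai) = min(|Ai|, 11) for each part.
Sum = min(13,11) + min(2,11) + min(1,11) + min(5,11) + min(2,11)
    = 11 + 2 + 1 + 5 + 2
    = 21.

21


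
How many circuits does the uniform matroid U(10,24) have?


In U(10,24), circuits are the (11)-element subsets.
Any set of 11 elements is dependent, and removing any one element gives
an independent set of size 10, so it is a minimal dependent set.
Number of circuits = C(24,11) = 24! / (11! * 13!) = 2496144.

2496144


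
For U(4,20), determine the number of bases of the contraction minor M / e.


Contracting e from U(4,20) gives U(3,19).
Bases of U(3,19) = C(19,3) = (19 * 18 * 17) / (1 * 2 * 3) = 969.

969


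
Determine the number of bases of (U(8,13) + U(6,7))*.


(M1+M2)* = M1* + M2*.
M1* = U(5,13), bases: C(13,5) = 1287.
M2* = U(1,7), bases: C(7,1) = 7.
|B(M*)| = 1287 * 7 = 9009.

9009


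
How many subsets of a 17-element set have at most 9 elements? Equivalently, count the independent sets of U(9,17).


Independent sets of U(9,17) are all subsets of size <= 9.
Count = (17 choose 0) + (17 choose 1) + (17 choose 2) + (17 choose 3) + (17 choose 4) + (17 choose 5) + (17 choose 6) + (17 choose 7) + (17 choose 8) + (17 choose 9)
     = 1 + 17 + 136 + 680 + 2380 + 6188 + 12376 + 19448 + 24310 + 24310
     = 89846.

89846


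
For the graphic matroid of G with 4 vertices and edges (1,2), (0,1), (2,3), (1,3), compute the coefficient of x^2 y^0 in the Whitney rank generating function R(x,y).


R(x,y) = sum over A in 2^E of x^(r(E)-r(A)) * y^(|A|-r(A)).
G has 4 vertices, 4 edges. r(E) = 3.
Enumerate all 2^4 = 16 subsets.
Count subsets with r(E)-r(A)=2 and |A|-r(A)=0: 4.

4


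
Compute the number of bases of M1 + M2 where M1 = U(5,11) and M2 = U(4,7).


Bases of a direct sum M1 + M2: |B| = |B(M1)| * |B(M2)|.
|B(U(5,11))| = C(11,5) = 462.
|B(U(4,7))| = C(7,4) = 35.
Total bases = 462 * 35 = 16170.

16170


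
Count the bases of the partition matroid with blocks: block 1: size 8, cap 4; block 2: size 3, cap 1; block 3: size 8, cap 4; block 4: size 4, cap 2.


A basis picks exactly ci elements from block i.
Number of bases = product of C(|Si|, ci).
= C(8,4) * C(3,1) * C(8,4) * C(4,2)
= 70 * 3 * 70 * 6
= 88200.

88200


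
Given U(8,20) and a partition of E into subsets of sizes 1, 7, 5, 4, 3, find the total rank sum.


r(Ai) = min(|Ai|, 8) for each part.
Sum = min(1,8) + min(7,8) + min(5,8) + min(4,8) + min(3,8)
    = 1 + 7 + 5 + 4 + 3
    = 20.

20


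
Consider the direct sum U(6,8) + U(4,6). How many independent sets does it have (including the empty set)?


For a direct sum, |I(M1+M2)| = |I(M1)| * |I(M2)|.
|I(U(6,8))| = sum C(8,k) for k=0..6 = 247.
|I(U(4,6))| = sum C(6,k) for k=0..4 = 57.
Total = 247 * 57 = 14079.

14079


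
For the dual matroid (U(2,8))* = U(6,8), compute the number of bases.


The dual of U(r,n) is U(n-r, n) = U(6,8).
Bases of U(6,8) are all (6)-element subsets.
|B(M*)| = C(8,6) = 28.

28


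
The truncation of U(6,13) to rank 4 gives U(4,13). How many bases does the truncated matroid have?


Truncating U(6,13) to rank 4 gives U(4,13).
Bases of U(4,13) are all 4-element subsets of 13 elements.
Number of bases = C(13,4) = (13 * 12 * 11 * 10) / (1 * 2 * 3 * 4) = 715.

715


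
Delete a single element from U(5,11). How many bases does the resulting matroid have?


Deleting e from U(5,11) gives U(5,10) since n > r.
Bases of U(5,10) = C(10,5) = 10! / (5! * 5!) = 252.

252


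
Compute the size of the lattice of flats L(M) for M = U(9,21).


Flats of U(9,21): every subset of size < 9 is a flat, plus E itself.
Count = C(21,0) + C(21,1) + C(21,2) + C(21,3) + C(21,4) + C(21,5) + C(21,6) + C(21,7) + C(21,8) + 1
     = 1 + 21 + 210 + 1330 + 5985 + 20349 + 54264 + 116280 + 203490 + 1
     = 401931.

401931


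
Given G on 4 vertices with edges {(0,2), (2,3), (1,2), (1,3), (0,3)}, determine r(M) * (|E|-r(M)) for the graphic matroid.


r(M) = |V| - c = 4 - 1 = 3.
nullity = |E| - r(M) = 5 - 3 = 2.
Product = 3 * 2 = 6.

6


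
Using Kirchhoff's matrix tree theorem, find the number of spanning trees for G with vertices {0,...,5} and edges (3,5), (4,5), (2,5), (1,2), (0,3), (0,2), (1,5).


By Kirchhoff's matrix tree theorem, the number of spanning trees equals
the determinant of any cofactor of the Laplacian matrix L.
G has 6 vertices and 7 edges.
Computing the (5 x 5) cofactor determinant gives 11.

11


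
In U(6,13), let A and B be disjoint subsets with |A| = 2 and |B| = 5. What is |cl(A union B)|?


|A union B| = 2 + 5 = 7 (disjoint).
In U(6,13), cl(S) = S if |S| < 6, else cl(S) = E.
Since 7 >= 6, cl(A union B) = E.
|cl(A union B)| = 13.

13


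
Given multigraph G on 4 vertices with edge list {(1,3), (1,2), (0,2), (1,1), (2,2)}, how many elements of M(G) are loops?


In a graphic matroid, a loop is a self-loop edge (u,u) with rank 0.
Examining all 5 edges for self-loops...
Self-loops found: (1,1), (2,2)
Number of loops = 2.

2


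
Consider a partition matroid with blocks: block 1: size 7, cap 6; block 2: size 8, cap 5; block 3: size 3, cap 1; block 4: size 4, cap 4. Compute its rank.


Rank of a partition matroid = sum of min(|Si|, ci) for each block.
= min(7,6) + min(8,5) + min(3,1) + min(4,4)
= 6 + 5 + 1 + 4
= 16.

16


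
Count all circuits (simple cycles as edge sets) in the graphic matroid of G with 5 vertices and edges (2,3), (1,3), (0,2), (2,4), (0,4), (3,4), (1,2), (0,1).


A circuit in a graphic matroid = edge set of a simple cycle.
G has 5 vertices and 8 edges.
Enumerating all minimal edge subsets forming cycles...
Total circuits found: 13.

13


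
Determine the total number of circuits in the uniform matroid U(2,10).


In U(2,10), circuits are the (3)-element subsets.
Any set of 3 elements is dependent, and removing any one element gives
an independent set of size 2, so it is a minimal dependent set.
Number of circuits = C(10,3) = (10 * 9 * 8) / (1 * 2 * 3) = 120.

120


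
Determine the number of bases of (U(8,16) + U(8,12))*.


(M1+M2)* = M1* + M2*.
M1* = U(8,16), bases: C(16,8) = 12870.
M2* = U(4,12), bases: C(12,4) = 495.
|B(M*)| = 12870 * 495 = 6370650.

6370650


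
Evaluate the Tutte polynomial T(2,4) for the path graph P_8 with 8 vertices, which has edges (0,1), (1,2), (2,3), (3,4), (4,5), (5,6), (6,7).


A path on 8 vertices is a tree with 7 edges.
T(x,y) = x^(7) for any tree.
T(2,4) = 2^7 = 128.

128


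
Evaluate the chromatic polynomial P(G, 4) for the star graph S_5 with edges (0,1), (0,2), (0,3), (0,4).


P(tree, k) = k * (k-1)^(4) for any tree on 5 vertices.
P(4) = 4 * 3^4 = 4 * 81 = 324.

324


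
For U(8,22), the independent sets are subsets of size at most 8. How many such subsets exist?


Independent sets of U(8,22) are all subsets of size <= 8.
Count = C(22,0) + C(22,1) + C(22,2) + C(22,3) + C(22,4) + C(22,5) + C(22,6) + C(22,7) + C(22,8)
     = 1 + 22 + 231 + 1540 + 7315 + 26334 + 74613 + 170544 + 319770
     = 600370.

600370


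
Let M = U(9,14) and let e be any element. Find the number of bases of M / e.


Contracting e from U(9,14) gives U(8,13).
Bases of U(8,13) = C(13,8) = 13! / (8! * 5!) = 1287.

1287


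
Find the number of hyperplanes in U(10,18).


Hyperplanes of U(10,18) are flats of rank 9.
In a uniform matroid, these are exactly the (9)-element subsets.
Count = C(18,9) = 18! / (9! * 9!) = 48620.

48620


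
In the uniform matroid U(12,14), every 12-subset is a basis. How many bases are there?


Bases of U(12,14) are all 12-element subsets of the 14-element ground set.
Number of bases = C(14,12).
(14 choose 12) = 91.

91


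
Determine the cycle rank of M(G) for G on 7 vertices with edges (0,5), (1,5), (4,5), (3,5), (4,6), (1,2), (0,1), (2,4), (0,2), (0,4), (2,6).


Cycle rank (nullity) = |E| - r(M) = |E| - (|V| - c).
|E| = 11, |V| = 7, c = 1.
Nullity = 11 - (7 - 1) = 11 - 6 = 5.

5


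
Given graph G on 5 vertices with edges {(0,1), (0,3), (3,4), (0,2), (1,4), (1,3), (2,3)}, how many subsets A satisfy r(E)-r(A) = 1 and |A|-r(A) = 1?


R(x,y) = sum over A in 2^E of x^(r(E)-r(A)) * y^(|A|-r(A)).
G has 5 vertices, 7 edges. r(E) = 4.
Enumerate all 2^7 = 128 subsets.
Count subsets with r(E)-r(A)=1 and |A|-r(A)=1: 14.

14


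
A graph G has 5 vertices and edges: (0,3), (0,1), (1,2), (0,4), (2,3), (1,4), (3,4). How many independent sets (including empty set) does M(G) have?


An independent set in a graphic matroid is an acyclic edge subset.
G has 5 vertices and 7 edges.
Enumerate all 2^7 = 128 subsets, checking for acyclicity.
Total independent sets = 86.

86


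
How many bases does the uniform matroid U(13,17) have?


Bases of U(13,17) are all 13-element subsets of the 17-element ground set.
Number of bases = C(17,13).
(17 choose 13) = 2380.

2380


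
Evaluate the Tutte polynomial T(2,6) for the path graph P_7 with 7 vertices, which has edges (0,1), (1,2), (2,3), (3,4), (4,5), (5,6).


A path on 7 vertices is a tree with 6 edges.
T(x,y) = x^(6) for any tree.
T(2,6) = 2^6 = 64.

64


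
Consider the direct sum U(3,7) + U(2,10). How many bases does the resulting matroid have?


Bases of a direct sum M1 + M2: |B| = |B(M1)| * |B(M2)|.
|B(U(3,7))| = C(7,3) = 35.
|B(U(2,10))| = C(10,2) = 45.
Total bases = 35 * 45 = 1575.

1575


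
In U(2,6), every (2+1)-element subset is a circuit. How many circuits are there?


In U(2,6), circuits are the (3)-element subsets.
Any set of 3 elements is dependent, and removing any one element gives
an independent set of size 2, so it is a minimal dependent set.
Number of circuits = C(6,3) = (6 * 5 * 4) / (1 * 2 * 3) = 20.

20


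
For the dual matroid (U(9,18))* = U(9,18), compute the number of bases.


The dual of U(r,n) is U(n-r, n) = U(9,18).
Bases of U(9,18) are all (9)-element subsets.
|B(M*)| = (18 choose 9) = 48620.

48620


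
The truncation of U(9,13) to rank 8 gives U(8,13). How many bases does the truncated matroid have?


Truncating U(9,13) to rank 8 gives U(8,13).
Bases of U(8,13) are all 8-element subsets of 13 elements.
Number of bases = (13 choose 8) = 1287.

1287


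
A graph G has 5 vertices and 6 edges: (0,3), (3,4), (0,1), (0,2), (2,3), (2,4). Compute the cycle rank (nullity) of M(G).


Cycle rank (nullity) = |E| - r(M) = |E| - (|V| - c).
|E| = 6, |V| = 5, c = 1.
Nullity = 6 - (5 - 1) = 6 - 4 = 2.

2


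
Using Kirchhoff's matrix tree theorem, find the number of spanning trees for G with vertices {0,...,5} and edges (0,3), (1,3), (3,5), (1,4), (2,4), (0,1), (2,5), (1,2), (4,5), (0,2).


By Kirchhoff's matrix tree theorem, the number of spanning trees equals
the determinant of any cofactor of the Laplacian matrix L.
G has 6 vertices and 10 edges.
Computing the (5 x 5) cofactor determinant gives 130.

130


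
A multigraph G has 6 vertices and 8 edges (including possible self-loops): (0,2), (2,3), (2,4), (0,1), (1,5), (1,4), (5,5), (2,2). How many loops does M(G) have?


In a graphic matroid, a loop is a self-loop edge (u,u) with rank 0.
Examining all 8 edges for self-loops...
Self-loops found: (5,5), (2,2)
Number of loops = 2.

2


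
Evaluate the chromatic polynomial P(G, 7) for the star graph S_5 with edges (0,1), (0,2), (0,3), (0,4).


P(tree, k) = k * (k-1)^(4) for any tree on 5 vertices.
P(7) = 7 * 6^4 = 7 * 1296 = 9072.

9072


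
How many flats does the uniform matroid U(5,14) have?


Flats of U(5,14): every subset of size < 5 is a flat, plus E itself.
Count = C(14,0) + C(14,1) + C(14,2) + C(14,3) + C(14,4) + 1
     = 1 + 14 + 91 + 364 + 1001 + 1
     = 1472.

1472


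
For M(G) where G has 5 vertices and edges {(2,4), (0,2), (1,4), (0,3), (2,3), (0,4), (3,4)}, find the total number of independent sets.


An independent set in a graphic matroid is an acyclic edge subset.
G has 5 vertices and 7 edges.
Enumerate all 2^7 = 128 subsets, checking for acyclicity.
Total independent sets = 76.

76


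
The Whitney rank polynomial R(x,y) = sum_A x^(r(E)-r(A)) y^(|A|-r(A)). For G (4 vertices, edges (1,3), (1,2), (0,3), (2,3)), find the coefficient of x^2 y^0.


R(x,y) = sum over A in 2^E of x^(r(E)-r(A)) * y^(|A|-r(A)).
G has 4 vertices, 4 edges. r(E) = 3.
Enumerate all 2^4 = 16 subsets.
Count subsets with r(E)-r(A)=2 and |A|-r(A)=0: 4.

4


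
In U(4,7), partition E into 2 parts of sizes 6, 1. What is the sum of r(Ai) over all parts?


r(Ai) = min(|Ai|, 4) for each part.
Sum = min(6,4) + min(1,4)
    = 4 + 1
    = 5.

5


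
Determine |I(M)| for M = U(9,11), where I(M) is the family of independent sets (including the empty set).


Independent sets of U(9,11) are all subsets of size <= 9.
Count = C(11,0) + C(11,1) + C(11,2) + C(11,3) + C(11,4) + C(11,5) + C(11,6) + C(11,7) + C(11,8) + C(11,9)
     = 1 + 11 + 55 + 165 + 330 + 462 + 462 + 330 + 165 + 55
     = 2036.

2036


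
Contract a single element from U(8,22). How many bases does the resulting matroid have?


Contracting e from U(8,22) gives U(7,21).
Bases of U(7,21) = C(21,7) = 116280.

116280


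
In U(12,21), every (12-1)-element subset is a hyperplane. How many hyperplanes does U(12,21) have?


Hyperplanes of U(12,21) are flats of rank 11.
In a uniform matroid, these are exactly the (11)-element subsets.
Count = (21 choose 11) = 352716.

352716


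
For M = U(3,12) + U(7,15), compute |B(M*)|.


(M1+M2)* = M1* + M2*.
M1* = U(9,12), bases: C(12,9) = 220.
M2* = U(8,15), bases: C(15,8) = 6435.
|B(M*)| = 220 * 6435 = 1415700.

1415700


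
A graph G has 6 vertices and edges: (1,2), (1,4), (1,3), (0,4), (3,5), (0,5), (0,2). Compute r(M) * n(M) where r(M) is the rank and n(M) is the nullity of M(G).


r(M) = |V| - c = 6 - 1 = 5.
nullity = |E| - r(M) = 7 - 5 = 2.
Product = 5 * 2 = 10.

10


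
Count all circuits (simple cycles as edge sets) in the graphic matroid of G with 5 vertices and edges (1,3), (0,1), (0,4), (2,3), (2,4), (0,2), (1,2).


A circuit in a graphic matroid = edge set of a simple cycle.
G has 5 vertices and 7 edges.
Enumerating all minimal edge subsets forming cycles...
Total circuits found: 6.

6


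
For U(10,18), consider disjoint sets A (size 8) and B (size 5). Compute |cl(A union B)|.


|A union B| = 8 + 5 = 13 (disjoint).
In U(10,18), cl(S) = S if |S| < 10, else cl(S) = E.
Since 13 >= 10, cl(A union B) = E.
|cl(A union B)| = 18.

18


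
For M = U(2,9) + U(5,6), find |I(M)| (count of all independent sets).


For a direct sum, |I(M1+M2)| = |I(M1)| * |I(M2)|.
|I(U(2,9))| = sum C(9,k) for k=0..2 = 46.
|I(U(5,6))| = sum C(6,k) for k=0..5 = 63.
Total = 46 * 63 = 2898.

2898


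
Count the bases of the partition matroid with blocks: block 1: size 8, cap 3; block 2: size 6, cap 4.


A basis picks exactly ci elements from block i.
Number of bases = product of C(|Si|, ci).
= C(8,3) * C(6,4)
= 56 * 15
= 840.

840


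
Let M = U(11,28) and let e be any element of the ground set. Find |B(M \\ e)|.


Deleting e from U(11,28) gives U(11,27) since n > r.
Bases of U(11,27) = C(27,11) = 27! / (11! * 16!) = 13037895.

13037895


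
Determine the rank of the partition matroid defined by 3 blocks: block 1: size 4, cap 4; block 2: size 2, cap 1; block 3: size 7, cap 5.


Rank of a partition matroid = sum of min(|Si|, ci) for each block.
= min(4,4) + min(2,1) + min(7,5)
= 4 + 1 + 5
= 10.

10


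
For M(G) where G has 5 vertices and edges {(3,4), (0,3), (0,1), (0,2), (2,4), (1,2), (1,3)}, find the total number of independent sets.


An independent set in a graphic matroid is an acyclic edge subset.
G has 5 vertices and 7 edges.
Enumerate all 2^7 = 128 subsets, checking for acyclicity.
Total independent sets = 86.

86


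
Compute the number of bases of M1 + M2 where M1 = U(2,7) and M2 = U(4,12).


Bases of a direct sum M1 + M2: |B| = |B(M1)| * |B(M2)|.
|B(U(2,7))| = C(7,2) = 21.
|B(U(4,12))| = C(12,4) = 495.
Total bases = 21 * 495 = 10395.

10395


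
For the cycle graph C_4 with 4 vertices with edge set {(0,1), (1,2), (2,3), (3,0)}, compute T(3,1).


T(C_4; x,y) = x + x^2 + ... + x^(3) + y.
T(3,1) = 3^1 + 3^2 + 3^3 + 1
= 3 + 9 + 27 + 1
= 40.

40


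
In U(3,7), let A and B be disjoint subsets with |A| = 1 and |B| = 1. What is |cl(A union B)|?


|A union B| = 1 + 1 = 2 (disjoint).
In U(3,7), cl(S) = S if |S| < 3, else cl(S) = E.
Since 2 < 3, cl(A union B) = A union B.
|cl(A union B)| = 2.

2


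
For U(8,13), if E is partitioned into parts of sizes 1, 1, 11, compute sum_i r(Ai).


r(Ai) = min(|Ai|, 8) for each part.
Sum = min(1,8) + min(1,8) + min(11,8)
    = 1 + 1 + 8
    = 10.

10


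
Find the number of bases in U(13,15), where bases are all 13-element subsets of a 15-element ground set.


Bases of U(13,15) are all 13-element subsets of the 15-element ground set.
Number of bases = C(15,13).
(15 choose 13) = 105.

105


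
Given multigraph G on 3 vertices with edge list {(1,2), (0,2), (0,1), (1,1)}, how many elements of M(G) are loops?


In a graphic matroid, a loop is a self-loop edge (u,u) with rank 0.
Examining all 4 edges for self-loops...
Self-loops found: (1,1)
Number of loops = 1.

1


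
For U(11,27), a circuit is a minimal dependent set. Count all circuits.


In U(11,27), circuits are the (12)-element subsets.
Any set of 12 elements is dependent, and removing any one element gives
an independent set of size 11, so it is a minimal dependent set.
Number of circuits = C(27,12) = 27! / (12! * 15!) = 17383860.

17383860


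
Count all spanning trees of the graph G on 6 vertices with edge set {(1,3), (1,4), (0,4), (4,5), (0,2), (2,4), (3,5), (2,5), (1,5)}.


By Kirchhoff's matrix tree theorem, the number of spanning trees equals
the determinant of any cofactor of the Laplacian matrix L.
G has 6 vertices and 9 edges.
Computing the (5 x 5) cofactor determinant gives 55.

55


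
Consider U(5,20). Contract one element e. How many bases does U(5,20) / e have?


Contracting e from U(5,20) gives U(4,19).
Bases of U(4,19) = (19 choose 4) = 3876.

3876


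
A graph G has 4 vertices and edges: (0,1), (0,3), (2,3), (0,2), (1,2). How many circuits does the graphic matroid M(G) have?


A circuit in a graphic matroid = edge set of a simple cycle.
G has 4 vertices and 5 edges.
Enumerating all minimal edge subsets forming cycles...
Total circuits found: 3.

3


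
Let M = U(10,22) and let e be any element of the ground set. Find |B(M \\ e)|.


Deleting e from U(10,22) gives U(10,21) since n > r.
Bases of U(10,21) = C(21,10) = 21! / (10! * 11!) = 352716.

352716


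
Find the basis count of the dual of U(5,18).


The dual of U(r,n) is U(n-r, n) = U(13,18).
Bases of U(13,18) are all (13)-element subsets.
|B(M*)| = C(18,13) = 18! / (13! * 5!) = 8568.

8568


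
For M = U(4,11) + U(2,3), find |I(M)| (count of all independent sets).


For a direct sum, |I(M1+M2)| = |I(M1)| * |I(M2)|.
|I(U(4,11))| = sum C(11,k) for k=0..4 = 562.
|I(U(2,3))| = sum C(3,k) for k=0..2 = 7.
Total = 562 * 7 = 3934.

3934


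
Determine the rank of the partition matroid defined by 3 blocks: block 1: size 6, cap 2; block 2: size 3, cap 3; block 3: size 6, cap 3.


Rank of a partition matroid = sum of min(|Si|, ci) for each block.
= min(6,2) + min(3,3) + min(6,3)
= 2 + 3 + 3
= 8.

8


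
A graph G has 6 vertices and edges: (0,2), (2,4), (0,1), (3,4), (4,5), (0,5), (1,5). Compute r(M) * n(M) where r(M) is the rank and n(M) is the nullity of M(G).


r(M) = |V| - c = 6 - 1 = 5.
nullity = |E| - r(M) = 7 - 5 = 2.
Product = 5 * 2 = 10.

10


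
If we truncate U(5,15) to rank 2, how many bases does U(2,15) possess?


Truncating U(5,15) to rank 2 gives U(2,15).
Bases of U(2,15) are all 2-element subsets of 15 elements.
Number of bases = C(15,2) = (15 * 14) / (1 * 2) = 105.

105


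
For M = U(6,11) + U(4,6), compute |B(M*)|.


(M1+M2)* = M1* + M2*.
M1* = U(5,11), bases: C(11,5) = 462.
M2* = U(2,6), bases: C(6,2) = 15.
|B(M*)| = 462 * 15 = 6930.

6930


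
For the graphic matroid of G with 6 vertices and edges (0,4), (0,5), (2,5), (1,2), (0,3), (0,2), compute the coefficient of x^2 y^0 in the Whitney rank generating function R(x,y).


R(x,y) = sum over A in 2^E of x^(r(E)-r(A)) * y^(|A|-r(A)).
G has 6 vertices, 6 edges. r(E) = 5.
Enumerate all 2^6 = 64 subsets.
Count subsets with r(E)-r(A)=2 and |A|-r(A)=0: 19.

19


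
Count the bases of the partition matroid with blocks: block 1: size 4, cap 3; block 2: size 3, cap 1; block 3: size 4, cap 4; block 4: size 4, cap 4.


A basis picks exactly ci elements from block i.
Number of bases = product of C(|Si|, ci).
= C(4,3) * C(3,1) * C(4,4) * C(4,4)
= 4 * 3 * 1 * 1
= 12.

12


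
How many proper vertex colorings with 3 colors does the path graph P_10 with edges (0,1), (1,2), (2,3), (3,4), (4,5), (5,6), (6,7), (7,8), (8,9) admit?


P(P_10, k) = k * (k-1)^(9).
P(3) = 3 * 2^9 = 3 * 512 = 1536.

1536


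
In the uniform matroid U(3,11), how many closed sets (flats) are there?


Flats of U(3,11): every subset of size < 3 is a flat, plus E itself.
Count = C(11,0) + C(11,1) + C(11,2) + 1
     = 1 + 11 + 55 + 1
     = 68.

68


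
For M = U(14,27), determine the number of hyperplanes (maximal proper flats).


Hyperplanes of U(14,27) are flats of rank 13.
In a uniform matroid, these are exactly the (13)-element subsets.
Count = (27 choose 13) = 20058300.

20058300


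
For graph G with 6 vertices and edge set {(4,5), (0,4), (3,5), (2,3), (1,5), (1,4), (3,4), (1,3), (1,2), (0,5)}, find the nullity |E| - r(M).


Cycle rank (nullity) = |E| - r(M) = |E| - (|V| - c).
|E| = 10, |V| = 6, c = 1.
Nullity = 10 - (6 - 1) = 10 - 5 = 5.

5


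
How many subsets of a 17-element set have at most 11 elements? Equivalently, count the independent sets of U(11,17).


Independent sets of U(11,17) are all subsets of size <= 11.
Count = C(17,0) + C(17,1) + C(17,2) + C(17,3) + C(17,4) + C(17,5) + C(17,6) + C(17,7) + C(17,8) + C(17,9) + C(17,10) + C(17,11)
     = 1 + 17 + 136 + 680 + 2380 + 6188 + 12376 + 19448 + 24310 + 24310 + 19448 + 12376
     = 121670.

121670


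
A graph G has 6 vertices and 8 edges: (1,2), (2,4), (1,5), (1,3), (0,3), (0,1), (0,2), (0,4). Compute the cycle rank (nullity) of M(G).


Cycle rank (nullity) = |E| - r(M) = |E| - (|V| - c).
|E| = 8, |V| = 6, c = 1.
Nullity = 8 - (6 - 1) = 8 - 5 = 3.

3


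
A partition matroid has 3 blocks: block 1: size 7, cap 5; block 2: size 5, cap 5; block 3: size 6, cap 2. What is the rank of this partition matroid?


Rank of a partition matroid = sum of min(|Si|, ci) for each block.
= min(7,5) + min(5,5) + min(6,2)
= 5 + 5 + 2
= 12.

12


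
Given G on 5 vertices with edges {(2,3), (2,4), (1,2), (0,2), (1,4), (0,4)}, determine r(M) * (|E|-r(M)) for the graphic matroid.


r(M) = |V| - c = 5 - 1 = 4.
nullity = |E| - r(M) = 6 - 4 = 2.
Product = 4 * 2 = 8.

8


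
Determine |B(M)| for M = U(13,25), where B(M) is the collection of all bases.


Bases of U(13,25) are all 13-element subsets of the 25-element ground set.
Number of bases = C(25,13).
C(25,13) = 5200300.

5200300


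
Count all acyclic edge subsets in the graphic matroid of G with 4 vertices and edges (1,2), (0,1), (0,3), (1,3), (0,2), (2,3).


An independent set in a graphic matroid is an acyclic edge subset.
G has 4 vertices and 6 edges.
Enumerate all 2^6 = 64 subsets, checking for acyclicity.
Total independent sets = 38.

38


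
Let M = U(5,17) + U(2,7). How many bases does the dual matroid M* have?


(M1+M2)* = M1* + M2*.
M1* = U(12,17), bases: C(17,12) = 6188.
M2* = U(5,7), bases: C(7,5) = 21.
|B(M*)| = 6188 * 21 = 129948.

129948


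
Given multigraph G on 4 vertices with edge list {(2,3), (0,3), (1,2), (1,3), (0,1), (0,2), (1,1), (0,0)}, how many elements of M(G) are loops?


In a graphic matroid, a loop is a self-loop edge (u,u) with rank 0.
Examining all 8 edges for self-loops...
Self-loops found: (1,1), (0,0)
Number of loops = 2.

2


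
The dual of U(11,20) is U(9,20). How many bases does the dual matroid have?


The dual of U(r,n) is U(n-r, n) = U(9,20).
Bases of U(9,20) are all (9)-element subsets.
|B(M*)| = C(20,9) = 20! / (9! * 11!) = 167960.

167960


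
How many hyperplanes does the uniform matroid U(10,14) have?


Hyperplanes of U(10,14) are flats of rank 9.
In a uniform matroid, these are exactly the (9)-element subsets.
Count = C(14,9) = 2002.

2002


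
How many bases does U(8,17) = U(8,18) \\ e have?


Deleting e from U(8,18) gives U(8,17) since n > r.
Bases of U(8,17) = C(17,8) = 17! / (8! * 9!) = 24310.

24310


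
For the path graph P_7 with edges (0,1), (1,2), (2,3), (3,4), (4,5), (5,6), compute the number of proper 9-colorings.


P(P_7, k) = k * (k-1)^(6).
P(9) = 9 * 8^6 = 9 * 262144 = 2359296.

2359296


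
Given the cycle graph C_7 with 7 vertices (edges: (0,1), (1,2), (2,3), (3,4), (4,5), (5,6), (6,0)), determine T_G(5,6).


T(C_7; x,y) = x + x^2 + ... + x^(6) + y.
T(5,6) = 5^1 + 5^2 + 5^3 + 5^4 + 5^5 + 5^6 + 6
= 5 + 25 + 125 + 625 + 3125 + 15625 + 6
= 19536.

19536


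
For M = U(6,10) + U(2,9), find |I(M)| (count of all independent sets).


For a direct sum, |I(M1+M2)| = |I(M1)| * |I(M2)|.
|I(U(6,10))| = sum C(10,k) for k=0..6 = 848.
|I(U(2,9))| = sum C(9,k) for k=0..2 = 46.
Total = 848 * 46 = 39008.

39008


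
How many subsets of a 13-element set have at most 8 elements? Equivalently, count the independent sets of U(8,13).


Independent sets of U(8,13) are all subsets of size <= 8.
Count = (13 choose 0) + (13 choose 1) + (13 choose 2) + (13 choose 3) + (13 choose 4) + (13 choose 5) + (13 choose 6) + (13 choose 7) + (13 choose 8)
     = 1 + 13 + 78 + 286 + 715 + 1287 + 1716 + 1716 + 1287
     = 7099.

7099


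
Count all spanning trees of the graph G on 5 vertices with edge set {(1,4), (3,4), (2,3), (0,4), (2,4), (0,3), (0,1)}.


By Kirchhoff's matrix tree theorem, the number of spanning trees equals
the determinant of any cofactor of the Laplacian matrix L.
G has 5 vertices and 7 edges.
Computing the (4 x 4) cofactor determinant gives 21.

21


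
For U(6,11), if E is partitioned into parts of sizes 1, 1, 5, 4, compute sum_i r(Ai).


r(Ai) = min(|Ai|, 6) for each part.
Sum = min(1,6) + min(1,6) + min(5,6) + min(4,6)
    = 1 + 1 + 5 + 4
    = 11.

11


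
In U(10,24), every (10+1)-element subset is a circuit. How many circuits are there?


In U(10,24), circuits are the (11)-element subsets.
Any set of 11 elements is dependent, and removing any one element gives
an independent set of size 10, so it is a minimal dependent set.
Number of circuits = C(24,11) = 24! / (11! * 13!) = 2496144.

2496144


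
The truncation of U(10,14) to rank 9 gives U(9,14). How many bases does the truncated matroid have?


Truncating U(10,14) to rank 9 gives U(9,14).
Bases of U(9,14) are all 9-element subsets of 14 elements.
Number of bases = C(14,9) = 14! / (9! * 5!) = 2002.

2002


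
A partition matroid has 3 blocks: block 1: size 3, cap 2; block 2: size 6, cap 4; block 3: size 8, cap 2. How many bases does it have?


A basis picks exactly ci elements from block i.
Number of bases = product of C(|Si|, ci).
= C(3,2) * C(6,4) * C(8,2)
= 3 * 15 * 28
= 1260.

1260


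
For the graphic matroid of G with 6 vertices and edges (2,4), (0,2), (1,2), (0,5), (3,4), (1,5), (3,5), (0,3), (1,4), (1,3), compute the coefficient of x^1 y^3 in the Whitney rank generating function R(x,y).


R(x,y) = sum over A in 2^E of x^(r(E)-r(A)) * y^(|A|-r(A)).
G has 6 vertices, 10 edges. r(E) = 5.
Enumerate all 2^10 = 1024 subsets.
Count subsets with r(E)-r(A)=1 and |A|-r(A)=3: 4.

4


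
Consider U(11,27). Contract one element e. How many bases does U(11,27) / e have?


Contracting e from U(11,27) gives U(10,26).
Bases of U(10,26) = C(26,10) = 26! / (10! * 16!) = 5311735.

5311735


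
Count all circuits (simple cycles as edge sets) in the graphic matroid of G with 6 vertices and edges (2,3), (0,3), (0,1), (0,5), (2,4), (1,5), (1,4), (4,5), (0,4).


A circuit in a graphic matroid = edge set of a simple cycle.
G has 6 vertices and 9 edges.
Enumerating all minimal edge subsets forming cycles...
Total circuits found: 12.

12


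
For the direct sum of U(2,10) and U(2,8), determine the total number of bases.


Bases of a direct sum M1 + M2: |B| = |B(M1)| * |B(M2)|.
|B(U(2,10))| = C(10,2) = 45.
|B(U(2,8))| = C(8,2) = 28.
Total bases = 45 * 28 = 1260.

1260


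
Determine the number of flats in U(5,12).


Flats of U(5,12): every subset of size < 5 is a flat, plus E itself.
Count = C(12,0) + C(12,1) + C(12,2) + C(12,3) + C(12,4) + 1
     = 1 + 12 + 66 + 220 + 495 + 1
     = 795.

795


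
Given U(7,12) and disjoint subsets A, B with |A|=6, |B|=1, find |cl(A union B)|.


|A union B| = 6 + 1 = 7 (disjoint).
In U(7,12), cl(S) = S if |S| < 7, else cl(S) = E.
Since 7 >= 7, cl(A union B) = E.
|cl(A union B)| = 12.

12


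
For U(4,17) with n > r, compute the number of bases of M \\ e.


Deleting e from U(4,17) gives U(4,16) since n > r.
Bases of U(4,16) = C(16,4) = (16 * 15 * 14 * 13) / (1 * 2 * 3 * 4) = 1820.

1820


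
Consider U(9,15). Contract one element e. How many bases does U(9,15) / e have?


Contracting e from U(9,15) gives U(8,14).
Bases of U(8,14) = (14 choose 8) = 3003.

3003


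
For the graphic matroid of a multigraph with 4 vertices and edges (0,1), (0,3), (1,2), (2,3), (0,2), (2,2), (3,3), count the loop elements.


In a graphic matroid, a loop is a self-loop edge (u,u) with rank 0.
Examining all 7 edges for self-loops...
Self-loops found: (2,2), (3,3)
Number of loops = 2.

2


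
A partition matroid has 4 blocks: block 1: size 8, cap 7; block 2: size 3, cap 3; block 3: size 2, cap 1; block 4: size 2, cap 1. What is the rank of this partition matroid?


Rank of a partition matroid = sum of min(|Si|, ci) for each block.
= min(8,7) + min(3,3) + min(2,1) + min(2,1)
= 7 + 3 + 1 + 1
= 12.

12


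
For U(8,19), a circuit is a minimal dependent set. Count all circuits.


In U(8,19), circuits are the (9)-element subsets.
Any set of 9 elements is dependent, and removing any one element gives
an independent set of size 8, so it is a minimal dependent set.
Number of circuits = (19 choose 9) = 92378.

92378


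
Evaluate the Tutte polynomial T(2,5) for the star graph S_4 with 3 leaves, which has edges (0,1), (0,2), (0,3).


A star on 4 vertices is a tree with 3 edges.
T(x,y) = x^(3) for any tree.
T(2,5) = 2^3 = 8.

8


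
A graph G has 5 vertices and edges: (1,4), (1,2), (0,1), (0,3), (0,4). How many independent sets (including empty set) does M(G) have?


An independent set in a graphic matroid is an acyclic edge subset.
G has 5 vertices and 5 edges.
Enumerate all 2^5 = 32 subsets, checking for acyclicity.
Total independent sets = 28.

28


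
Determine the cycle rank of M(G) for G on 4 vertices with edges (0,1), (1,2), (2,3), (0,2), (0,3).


Cycle rank (nullity) = |E| - r(M) = |E| - (|V| - c).
|E| = 5, |V| = 4, c = 1.
Nullity = 5 - (4 - 1) = 5 - 3 = 2.

2


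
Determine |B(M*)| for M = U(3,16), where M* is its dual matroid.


The dual of U(r,n) is U(n-r, n) = U(13,16).
Bases of U(13,16) are all (13)-element subsets.
|B(M*)| = C(16,13) = 16! / (13! * 3!) = 560.

560


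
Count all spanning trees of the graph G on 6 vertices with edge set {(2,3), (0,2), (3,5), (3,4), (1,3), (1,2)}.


By Kirchhoff's matrix tree theorem, the number of spanning trees equals
the determinant of any cofactor of the Laplacian matrix L.
G has 6 vertices and 6 edges.
Computing the (5 x 5) cofactor determinant gives 3.

3


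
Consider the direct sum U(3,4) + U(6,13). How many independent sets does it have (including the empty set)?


For a direct sum, |I(M1+M2)| = |I(M1)| * |I(M2)|.
|I(U(3,4))| = sum C(4,k) for k=0..3 = 15.
|I(U(6,13))| = sum C(13,k) for k=0..6 = 4096.
Total = 15 * 4096 = 61440.

61440
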